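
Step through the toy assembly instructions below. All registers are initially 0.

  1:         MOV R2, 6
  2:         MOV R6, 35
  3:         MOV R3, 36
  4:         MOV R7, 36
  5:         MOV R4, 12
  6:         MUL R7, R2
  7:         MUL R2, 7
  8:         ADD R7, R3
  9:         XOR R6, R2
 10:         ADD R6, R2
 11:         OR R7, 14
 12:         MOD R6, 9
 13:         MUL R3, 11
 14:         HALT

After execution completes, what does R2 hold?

MOV R2, 6 → R2=6
MOV R6, 35 → R6=35
MOV R3, 36 → R3=36
MOV R7, 36 → R7=36
MOV R4, 12 → R4=12
MUL R7, R2 → R7=36*6=216
MUL R2, 7 → R2=6*7=42
ADD R7, R3 → R7=216+36=252
XOR R6, R2 → R6=35^42=9
ADD R6, R2 → R6=9+42=51
OR R7, 14 → R7=252|14=254
MOD R6, 9 → R6=51%9=6
MUL R3, 11 → R3=36*11=396
halt.

42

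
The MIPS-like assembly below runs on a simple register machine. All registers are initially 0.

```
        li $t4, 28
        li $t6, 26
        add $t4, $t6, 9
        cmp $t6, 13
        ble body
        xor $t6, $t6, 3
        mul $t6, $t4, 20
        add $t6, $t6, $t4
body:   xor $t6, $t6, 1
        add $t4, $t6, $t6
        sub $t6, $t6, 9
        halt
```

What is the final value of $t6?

$t4=28
$t6=26
$t4=26+9=35
cmp $t6, 13  (cmp 26,13)
ble body: not taken
$t6=26^3=25
$t6=35*20=700
$t6=700+35=735
$t6=735^1=734
$t4=734+734=1468
$t6=734-9=725
halt.

725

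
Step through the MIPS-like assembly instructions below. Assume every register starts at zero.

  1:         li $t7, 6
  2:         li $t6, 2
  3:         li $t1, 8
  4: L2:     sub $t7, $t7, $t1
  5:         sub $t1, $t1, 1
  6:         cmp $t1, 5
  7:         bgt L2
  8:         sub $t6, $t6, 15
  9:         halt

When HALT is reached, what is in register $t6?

-13

li $t7, 6 → $t7=6
li $t6, 2 → $t6=2
li $t1, 8 → $t1=8
sub $t7, $t7, $t1 → $t7=6-8=-2
sub $t1, $t1, 1 → $t1=8-1=7
cmp $t1, 5  (cmp 7,5)
bgt L2: taken
sub $t7, $t7, $t1 → $t7=(-2)-7=-9
sub $t1, $t1, 1 → $t1=7-1=6
cmp $t1, 5  (cmp 6,5)
bgt L2: taken
sub $t7, $t7, $t1 → $t7=(-9)-6=-15
sub $t1, $t1, 1 → $t1=6-1=5
cmp $t1, 5  (cmp 5,5)
bgt L2: not taken
sub $t6, $t6, 15 → $t6=2-15=-13
halt.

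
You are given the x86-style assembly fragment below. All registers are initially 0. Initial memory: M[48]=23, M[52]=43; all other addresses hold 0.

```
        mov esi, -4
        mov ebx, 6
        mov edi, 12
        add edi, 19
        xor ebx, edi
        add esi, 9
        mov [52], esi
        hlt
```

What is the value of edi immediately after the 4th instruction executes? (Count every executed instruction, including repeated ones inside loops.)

31

esi=-4
ebx=6
edi=12
edi=12+19=31
After step 4: edi = 31.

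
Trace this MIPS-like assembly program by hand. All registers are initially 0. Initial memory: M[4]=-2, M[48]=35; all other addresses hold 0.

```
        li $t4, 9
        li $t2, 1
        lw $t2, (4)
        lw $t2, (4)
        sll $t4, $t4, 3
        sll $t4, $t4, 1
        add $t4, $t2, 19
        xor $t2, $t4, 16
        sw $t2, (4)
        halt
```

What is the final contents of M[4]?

after li $t4, 9: $t4=9
after li $t2, 1: $t2=1
after lw $t2, (4): $t2=M[4]=-2
after lw $t2, (4): $t2=M[4]=-2
after sll $t4, $t4, 3: $t4=9<<3=72
after sll $t4, $t4, 1: $t4=72<<1=144
after add $t4, $t2, 19: $t4=(-2)+19=17
after xor $t2, $t4, 16: $t2=17^16=1
sw $t2, (4) → M[4]=1
halt.

1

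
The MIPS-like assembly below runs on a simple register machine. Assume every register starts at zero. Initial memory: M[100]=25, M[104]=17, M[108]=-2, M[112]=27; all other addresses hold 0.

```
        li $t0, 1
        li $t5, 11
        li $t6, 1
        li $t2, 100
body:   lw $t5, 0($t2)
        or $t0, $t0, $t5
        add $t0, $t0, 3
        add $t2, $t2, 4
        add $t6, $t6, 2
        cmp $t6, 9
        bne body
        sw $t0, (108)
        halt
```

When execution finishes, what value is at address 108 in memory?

after li $t0, 1: $t0=1
after li $t5, 11: $t5=11
after li $t6, 1: $t6=1
after li $t2, 100: $t2=100
after lw $t5, 0($t2): $t5=M[100]=25
after or $t0, $t0, $t5: $t0=1|25=25
after add $t0, $t0, 3: $t0=25+3=28
after add $t2, $t2, 4: $t2=100+4=104
after add $t6, $t6, 2: $t6=1+2=3
cmp $t6, 9  (cmp 3,9)
bne body: taken
after lw $t5, 0($t2): $t5=M[104]=17
after or $t0, $t0, $t5: $t0=28|17=29
after add $t0, $t0, 3: $t0=29+3=32
after add $t2, $t2, 4: $t2=104+4=108
after add $t6, $t6, 2: $t6=3+2=5
cmp $t6, 9  (cmp 5,9)
bne body: taken
after lw $t5, 0($t2): $t5=M[108]=-2
after or $t0, $t0, $t5: $t0=32|(-2)=-2
after add $t0, $t0, 3: $t0=(-2)+3=1
after add $t2, $t2, 4: $t2=108+4=112
after add $t6, $t6, 2: $t6=5+2=7
cmp $t6, 9  (cmp 7,9)
bne body: taken
after lw $t5, 0($t2): $t5=M[112]=27
after or $t0, $t0, $t5: $t0=1|27=27
after add $t0, $t0, 3: $t0=27+3=30
after add $t2, $t2, 4: $t2=112+4=116
after add $t6, $t6, 2: $t6=7+2=9
cmp $t6, 9  (cmp 9,9)
bne body: not taken
sw $t0, (108) → M[108]=30
halt.

30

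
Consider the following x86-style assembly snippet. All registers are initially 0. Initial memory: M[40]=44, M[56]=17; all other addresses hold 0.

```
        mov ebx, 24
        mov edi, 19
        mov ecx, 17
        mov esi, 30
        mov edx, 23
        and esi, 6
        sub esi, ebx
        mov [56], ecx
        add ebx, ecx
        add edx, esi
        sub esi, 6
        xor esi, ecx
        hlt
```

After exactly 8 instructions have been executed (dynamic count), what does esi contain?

ebx=24
edi=19
ecx=17
esi=30
edx=23
esi=30&6=6
esi=6-24=-18
mov [56], ecx → M[56]=17
After step 8: esi = -18.

-18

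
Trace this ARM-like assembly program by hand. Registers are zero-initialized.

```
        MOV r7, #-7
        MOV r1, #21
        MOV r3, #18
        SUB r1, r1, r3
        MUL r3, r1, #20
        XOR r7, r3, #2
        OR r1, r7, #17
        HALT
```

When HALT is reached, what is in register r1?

63

after MOV r7, #-7: r7=-7
after MOV r1, #21: r1=21
after MOV r3, #18: r3=18
after SUB r1, r1, r3: r1=21-18=3
after MUL r3, r1, #20: r3=3*20=60
after XOR r7, r3, #2: r7=60^2=62
after OR r1, r7, #17: r1=62|17=63
halt.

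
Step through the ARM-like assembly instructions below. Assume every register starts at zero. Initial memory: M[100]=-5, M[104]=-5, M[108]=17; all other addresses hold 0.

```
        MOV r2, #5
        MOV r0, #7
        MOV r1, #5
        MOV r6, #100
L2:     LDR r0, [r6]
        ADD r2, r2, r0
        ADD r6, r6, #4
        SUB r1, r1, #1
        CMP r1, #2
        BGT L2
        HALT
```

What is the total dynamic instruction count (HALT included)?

23

MOV r2, #5 → r2=5
MOV r0, #7 → r0=7
MOV r1, #5 → r1=5
MOV r6, #100 → r6=100
LDR r0, [r6] → r0=M[100]=-5
ADD r2, r2, r0 → r2=5+(-5)=0
ADD r6, r6, #4 → r6=100+4=104
SUB r1, r1, #1 → r1=5-1=4
CMP r1, #2  (cmp 4,2)
BGT L2: taken
LDR r0, [r6] → r0=M[104]=-5
ADD r2, r2, r0 → r2=0+(-5)=-5
ADD r6, r6, #4 → r6=104+4=108
SUB r1, r1, #1 → r1=4-1=3
CMP r1, #2  (cmp 3,2)
BGT L2: taken
LDR r0, [r6] → r0=M[108]=17
ADD r2, r2, r0 → r2=(-5)+17=12
ADD r6, r6, #4 → r6=108+4=112
SUB r1, r1, #1 → r1=3-1=2
CMP r1, #2  (cmp 2,2)
BGT L2: not taken
halt.
Total executed instructions: 23.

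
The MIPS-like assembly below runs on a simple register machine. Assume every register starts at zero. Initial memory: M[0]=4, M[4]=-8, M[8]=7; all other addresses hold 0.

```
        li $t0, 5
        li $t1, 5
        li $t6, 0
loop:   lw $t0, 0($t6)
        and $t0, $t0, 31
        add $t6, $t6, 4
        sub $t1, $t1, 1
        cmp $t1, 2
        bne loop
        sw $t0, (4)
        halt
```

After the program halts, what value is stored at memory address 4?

after li $t0, 5: $t0=5
after li $t1, 5: $t1=5
after li $t6, 0: $t6=0
after lw $t0, 0($t6): $t0=M[0]=4
after and $t0, $t0, 31: $t0=4&31=4
after add $t6, $t6, 4: $t6=0+4=4
after sub $t1, $t1, 1: $t1=5-1=4
cmp $t1, 2  (cmp 4,2)
bne loop: taken
after lw $t0, 0($t6): $t0=M[4]=-8
after and $t0, $t0, 31: $t0=(-8)&31=24
after add $t6, $t6, 4: $t6=4+4=8
after sub $t1, $t1, 1: $t1=4-1=3
cmp $t1, 2  (cmp 3,2)
bne loop: taken
after lw $t0, 0($t6): $t0=M[8]=7
after and $t0, $t0, 31: $t0=7&31=7
after add $t6, $t6, 4: $t6=8+4=12
after sub $t1, $t1, 1: $t1=3-1=2
cmp $t1, 2  (cmp 2,2)
bne loop: not taken
sw $t0, (4) → M[4]=7
halt.

7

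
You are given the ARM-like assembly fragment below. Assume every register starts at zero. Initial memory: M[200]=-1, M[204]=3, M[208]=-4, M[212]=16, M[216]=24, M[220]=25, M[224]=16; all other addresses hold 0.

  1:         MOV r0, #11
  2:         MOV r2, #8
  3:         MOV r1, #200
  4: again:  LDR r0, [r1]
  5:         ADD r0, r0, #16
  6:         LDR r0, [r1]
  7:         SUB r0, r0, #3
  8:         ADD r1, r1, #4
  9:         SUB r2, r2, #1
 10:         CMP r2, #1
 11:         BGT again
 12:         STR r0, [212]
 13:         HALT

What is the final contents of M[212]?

13

r0=11
r2=8
r1=200
r0=M[200]=-1
r0=(-1)+16=15
r0=M[200]=-1
r0=(-1)-3=-4
r1=200+4=204
r2=8-1=7
CMP r2, #1  (cmp 7,1)
BGT again: taken
r0=M[204]=3
r0=3+16=19
r0=M[204]=3
r0=3-3=0
r1=204+4=208
r2=7-1=6
CMP r2, #1  (cmp 6,1)
BGT again: taken
r0=M[208]=-4
r0=(-4)+16=12
r0=M[208]=-4
r0=(-4)-3=-7
r1=208+4=212
r2=6-1=5
CMP r2, #1  (cmp 5,1)
BGT again: taken
r0=M[212]=16
r0=16+16=32
r0=M[212]=16
r0=16-3=13
r1=212+4=216
r2=5-1=4
CMP r2, #1  (cmp 4,1)
BGT again: taken
r0=M[216]=24
r0=24+16=40
r0=M[216]=24
r0=24-3=21
r1=216+4=220
r2=4-1=3
CMP r2, #1  (cmp 3,1)
BGT again: taken
r0=M[220]=25
r0=25+16=41
r0=M[220]=25
r0=25-3=22
r1=220+4=224
r2=3-1=2
CMP r2, #1  (cmp 2,1)
BGT again: taken
r0=M[224]=16
r0=16+16=32
r0=M[224]=16
r0=16-3=13
r1=224+4=228
r2=2-1=1
CMP r2, #1  (cmp 1,1)
BGT again: not taken
STR r0, [212] → M[212]=13
halt.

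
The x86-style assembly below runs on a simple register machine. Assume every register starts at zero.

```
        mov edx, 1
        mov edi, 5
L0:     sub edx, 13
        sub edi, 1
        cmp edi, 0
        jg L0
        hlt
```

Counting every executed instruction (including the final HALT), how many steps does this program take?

23

mov edx, 1 → edx=1
mov edi, 5 → edi=5
sub edx, 13 → edx=1-13=-12
sub edi, 1 → edi=5-1=4
cmp edi, 0  (cmp 4,0)
jg L0: taken
sub edx, 13 → edx=(-12)-13=-25
sub edi, 1 → edi=4-1=3
cmp edi, 0  (cmp 3,0)
jg L0: taken
sub edx, 13 → edx=(-25)-13=-38
sub edi, 1 → edi=3-1=2
cmp edi, 0  (cmp 2,0)
jg L0: taken
sub edx, 13 → edx=(-38)-13=-51
sub edi, 1 → edi=2-1=1
cmp edi, 0  (cmp 1,0)
jg L0: taken
sub edx, 13 → edx=(-51)-13=-64
sub edi, 1 → edi=1-1=0
cmp edi, 0  (cmp 0,0)
jg L0: not taken
halt.
Total executed instructions: 23.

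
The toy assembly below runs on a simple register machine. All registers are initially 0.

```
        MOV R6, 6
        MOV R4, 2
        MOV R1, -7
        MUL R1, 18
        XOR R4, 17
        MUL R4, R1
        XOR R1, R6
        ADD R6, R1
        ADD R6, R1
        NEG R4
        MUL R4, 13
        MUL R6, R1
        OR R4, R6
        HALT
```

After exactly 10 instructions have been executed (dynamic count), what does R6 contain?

MOV R6, 6 → R6=6
MOV R4, 2 → R4=2
MOV R1, -7 → R1=-7
MUL R1, 18 → R1=(-7)*18=-126
XOR R4, 17 → R4=2^17=19
MUL R4, R1 → R4=19*(-126)=-2394
XOR R1, R6 → R1=(-126)^6=-124
ADD R6, R1 → R6=6+(-124)=-118
ADD R6, R1 → R6=(-118)+(-124)=-242
NEG R4 → R4=-(-2394)=2394
After step 10: R6 = -242.

-242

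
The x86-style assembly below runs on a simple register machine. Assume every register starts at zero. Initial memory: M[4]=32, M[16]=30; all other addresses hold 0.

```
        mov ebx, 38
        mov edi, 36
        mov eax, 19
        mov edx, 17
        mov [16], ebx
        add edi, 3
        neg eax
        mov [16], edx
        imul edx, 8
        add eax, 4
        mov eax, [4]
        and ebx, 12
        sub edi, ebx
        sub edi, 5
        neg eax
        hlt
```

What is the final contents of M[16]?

ebx=38
edi=36
eax=19
edx=17
mov [16], ebx → M[16]=38
edi=36+3=39
eax=-(19)=-19
mov [16], edx → M[16]=17
edx=17*8=136
eax=(-19)+4=-15
eax=M[4]=32
ebx=38&12=4
edi=39-4=35
edi=35-5=30
eax=-(32)=-32
halt.

17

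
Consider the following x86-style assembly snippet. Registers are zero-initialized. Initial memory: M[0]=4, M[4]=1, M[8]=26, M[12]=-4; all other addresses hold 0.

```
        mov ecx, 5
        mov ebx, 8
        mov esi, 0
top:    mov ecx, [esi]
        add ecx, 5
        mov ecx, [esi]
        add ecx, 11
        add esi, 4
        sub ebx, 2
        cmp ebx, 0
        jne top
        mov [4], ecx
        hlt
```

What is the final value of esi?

16

after mov ecx, 5: ecx=5
after mov ebx, 8: ebx=8
after mov esi, 0: esi=0
after mov ecx, [esi]: ecx=M[0]=4
after add ecx, 5: ecx=4+5=9
after mov ecx, [esi]: ecx=M[0]=4
after add ecx, 11: ecx=4+11=15
after add esi, 4: esi=0+4=4
after sub ebx, 2: ebx=8-2=6
cmp ebx, 0  (cmp 6,0)
jne top: taken
after mov ecx, [esi]: ecx=M[4]=1
after add ecx, 5: ecx=1+5=6
after mov ecx, [esi]: ecx=M[4]=1
after add ecx, 11: ecx=1+11=12
after add esi, 4: esi=4+4=8
after sub ebx, 2: ebx=6-2=4
cmp ebx, 0  (cmp 4,0)
jne top: taken
after mov ecx, [esi]: ecx=M[8]=26
after add ecx, 5: ecx=26+5=31
after mov ecx, [esi]: ecx=M[8]=26
after add ecx, 11: ecx=26+11=37
after add esi, 4: esi=8+4=12
after sub ebx, 2: ebx=4-2=2
cmp ebx, 0  (cmp 2,0)
jne top: taken
after mov ecx, [esi]: ecx=M[12]=-4
after add ecx, 5: ecx=(-4)+5=1
after mov ecx, [esi]: ecx=M[12]=-4
after add ecx, 11: ecx=(-4)+11=7
after add esi, 4: esi=12+4=16
after sub ebx, 2: ebx=2-2=0
cmp ebx, 0  (cmp 0,0)
jne top: not taken
mov [4], ecx → M[4]=7
halt.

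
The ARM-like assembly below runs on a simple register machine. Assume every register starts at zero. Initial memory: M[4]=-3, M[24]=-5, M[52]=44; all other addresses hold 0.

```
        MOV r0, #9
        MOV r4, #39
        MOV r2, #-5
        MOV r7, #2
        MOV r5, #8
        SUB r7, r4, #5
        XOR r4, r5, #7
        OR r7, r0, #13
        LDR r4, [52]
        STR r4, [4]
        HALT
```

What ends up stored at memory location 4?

r0=9
r4=39
r2=-5
r7=2
r5=8
r7=39-5=34
r4=8^7=15
r7=9|13=13
r4=M[52]=44
STR r4, [4] → M[4]=44
halt.

44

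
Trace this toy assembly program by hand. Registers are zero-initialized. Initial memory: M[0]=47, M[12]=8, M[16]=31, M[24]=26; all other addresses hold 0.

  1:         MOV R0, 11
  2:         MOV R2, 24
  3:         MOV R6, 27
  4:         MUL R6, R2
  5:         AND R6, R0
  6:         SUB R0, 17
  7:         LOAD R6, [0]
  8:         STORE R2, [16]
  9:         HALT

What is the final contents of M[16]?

24

MOV R0, 11 → R0=11
MOV R2, 24 → R2=24
MOV R6, 27 → R6=27
MUL R6, R2 → R6=27*24=648
AND R6, R0 → R6=648&11=8
SUB R0, 17 → R0=11-17=-6
LOAD R6, [0] → R6=M[0]=47
STORE R2, [16] → M[16]=24
halt.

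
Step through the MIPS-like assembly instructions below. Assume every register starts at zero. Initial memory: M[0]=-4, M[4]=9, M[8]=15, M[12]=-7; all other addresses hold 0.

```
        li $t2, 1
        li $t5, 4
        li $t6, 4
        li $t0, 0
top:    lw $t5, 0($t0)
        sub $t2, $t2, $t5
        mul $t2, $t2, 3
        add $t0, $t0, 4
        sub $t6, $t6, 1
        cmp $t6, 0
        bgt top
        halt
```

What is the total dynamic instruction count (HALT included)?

33

li $t2, 1 → $t2=1
li $t5, 4 → $t5=4
li $t6, 4 → $t6=4
li $t0, 0 → $t0=0
lw $t5, 0($t0) → $t5=M[0]=-4
sub $t2, $t2, $t5 → $t2=1-(-4)=5
mul $t2, $t2, 3 → $t2=5*3=15
add $t0, $t0, 4 → $t0=0+4=4
sub $t6, $t6, 1 → $t6=4-1=3
cmp $t6, 0  (cmp 3,0)
bgt top: taken
lw $t5, 0($t0) → $t5=M[4]=9
sub $t2, $t2, $t5 → $t2=15-9=6
mul $t2, $t2, 3 → $t2=6*3=18
add $t0, $t0, 4 → $t0=4+4=8
sub $t6, $t6, 1 → $t6=3-1=2
cmp $t6, 0  (cmp 2,0)
bgt top: taken
lw $t5, 0($t0) → $t5=M[8]=15
sub $t2, $t2, $t5 → $t2=18-15=3
mul $t2, $t2, 3 → $t2=3*3=9
add $t0, $t0, 4 → $t0=8+4=12
sub $t6, $t6, 1 → $t6=2-1=1
cmp $t6, 0  (cmp 1,0)
bgt top: taken
lw $t5, 0($t0) → $t5=M[12]=-7
sub $t2, $t2, $t5 → $t2=9-(-7)=16
mul $t2, $t2, 3 → $t2=16*3=48
add $t0, $t0, 4 → $t0=12+4=16
sub $t6, $t6, 1 → $t6=1-1=0
cmp $t6, 0  (cmp 0,0)
bgt top: not taken
halt.
Total executed instructions: 33.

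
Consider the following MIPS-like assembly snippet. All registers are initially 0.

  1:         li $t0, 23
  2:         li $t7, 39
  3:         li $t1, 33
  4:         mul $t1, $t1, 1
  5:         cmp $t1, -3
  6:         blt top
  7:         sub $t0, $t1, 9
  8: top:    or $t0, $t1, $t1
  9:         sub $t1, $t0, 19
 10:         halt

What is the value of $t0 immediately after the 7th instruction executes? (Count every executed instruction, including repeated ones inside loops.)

24

after li $t0, 23: $t0=23
after li $t7, 39: $t7=39
after li $t1, 33: $t1=33
after mul $t1, $t1, 1: $t1=33*1=33
cmp $t1, -3  (cmp 33,-3)
blt top: not taken
after sub $t0, $t1, 9: $t0=33-9=24
After step 7: $t0 = 24.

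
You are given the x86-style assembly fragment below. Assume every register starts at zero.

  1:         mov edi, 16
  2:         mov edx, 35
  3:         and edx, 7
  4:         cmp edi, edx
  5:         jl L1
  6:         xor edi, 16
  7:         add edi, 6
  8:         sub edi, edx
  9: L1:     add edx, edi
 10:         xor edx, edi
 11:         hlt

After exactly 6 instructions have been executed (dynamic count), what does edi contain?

0

mov edi, 16 → edi=16
mov edx, 35 → edx=35
and edx, 7 → edx=35&7=3
cmp edi, edx  (cmp 16,3)
jl L1: not taken
xor edi, 16 → edi=16^16=0
After step 6: edi = 0.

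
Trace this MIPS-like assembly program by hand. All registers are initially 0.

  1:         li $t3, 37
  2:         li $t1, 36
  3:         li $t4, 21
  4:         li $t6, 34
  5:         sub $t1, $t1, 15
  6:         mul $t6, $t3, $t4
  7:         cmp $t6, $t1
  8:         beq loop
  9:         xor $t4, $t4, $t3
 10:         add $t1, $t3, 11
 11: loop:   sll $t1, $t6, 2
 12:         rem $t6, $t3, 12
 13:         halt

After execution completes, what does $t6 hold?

$t3=37
$t1=36
$t4=21
$t6=34
$t1=36-15=21
$t6=37*21=777
cmp $t6, $t1  (cmp 777,21)
beq loop: not taken
$t4=21^37=48
$t1=37+11=48
$t1=777<<2=3108
$t6=37%12=1
halt.

1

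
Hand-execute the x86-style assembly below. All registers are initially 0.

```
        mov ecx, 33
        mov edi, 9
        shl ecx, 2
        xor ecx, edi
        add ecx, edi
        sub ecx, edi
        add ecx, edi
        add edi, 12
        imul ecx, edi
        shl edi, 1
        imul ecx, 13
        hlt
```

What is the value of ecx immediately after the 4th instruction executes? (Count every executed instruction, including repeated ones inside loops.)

ecx=33
edi=9
ecx=33<<2=132
ecx=132^9=141
After step 4: ecx = 141.

141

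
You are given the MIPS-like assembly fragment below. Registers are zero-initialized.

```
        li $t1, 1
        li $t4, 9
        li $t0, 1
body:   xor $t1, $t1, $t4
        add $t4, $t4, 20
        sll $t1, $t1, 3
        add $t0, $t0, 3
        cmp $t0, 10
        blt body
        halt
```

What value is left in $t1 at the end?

5832

$t1=1
$t4=9
$t0=1
$t1=1^9=8
$t4=9+20=29
$t1=8<<3=64
$t0=1+3=4
cmp $t0, 10  (cmp 4,10)
blt body: taken
$t1=64^29=93
$t4=29+20=49
$t1=93<<3=744
$t0=4+3=7
cmp $t0, 10  (cmp 7,10)
blt body: taken
$t1=744^49=729
$t4=49+20=69
$t1=729<<3=5832
$t0=7+3=10
cmp $t0, 10  (cmp 10,10)
blt body: not taken
halt.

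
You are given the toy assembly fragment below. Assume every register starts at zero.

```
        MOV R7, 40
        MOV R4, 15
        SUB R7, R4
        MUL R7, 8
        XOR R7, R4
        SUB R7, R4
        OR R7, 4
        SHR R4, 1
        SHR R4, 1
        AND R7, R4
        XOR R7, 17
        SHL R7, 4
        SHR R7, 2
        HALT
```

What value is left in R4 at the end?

MOV R7, 40 → R7=40
MOV R4, 15 → R4=15
SUB R7, R4 → R7=40-15=25
MUL R7, 8 → R7=25*8=200
XOR R7, R4 → R7=200^15=199
SUB R7, R4 → R7=199-15=184
OR R7, 4 → R7=184|4=188
SHR R4, 1 → R4=15>>1=7
SHR R4, 1 → R4=7>>1=3
AND R7, R4 → R7=188&3=0
XOR R7, 17 → R7=0^17=17
SHL R7, 4 → R7=17<<4=272
SHR R7, 2 → R7=272>>2=68
halt.

3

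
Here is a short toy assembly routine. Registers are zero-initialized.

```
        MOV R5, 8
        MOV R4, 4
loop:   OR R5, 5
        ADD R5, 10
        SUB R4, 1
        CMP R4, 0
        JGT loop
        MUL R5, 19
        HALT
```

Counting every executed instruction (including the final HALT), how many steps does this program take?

R5=8
R4=4
R5=8|5=13
R5=13+10=23
R4=4-1=3
CMP R4, 0  (cmp 3,0)
JGT loop: taken
R5=23|5=23
R5=23+10=33
R4=3-1=2
CMP R4, 0  (cmp 2,0)
JGT loop: taken
R5=33|5=37
R5=37+10=47
R4=2-1=1
CMP R4, 0  (cmp 1,0)
JGT loop: taken
R5=47|5=47
R5=47+10=57
R4=1-1=0
CMP R4, 0  (cmp 0,0)
JGT loop: not taken
R5=57*19=1083
halt.
Total executed instructions: 24.

24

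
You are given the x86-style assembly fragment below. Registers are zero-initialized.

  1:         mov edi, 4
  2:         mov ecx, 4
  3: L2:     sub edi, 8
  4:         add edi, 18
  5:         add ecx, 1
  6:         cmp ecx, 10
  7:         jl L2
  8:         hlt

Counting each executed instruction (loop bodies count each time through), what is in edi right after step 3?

mov edi, 4 → edi=4
mov ecx, 4 → ecx=4
sub edi, 8 → edi=4-8=-4
After step 3: edi = -4.

-4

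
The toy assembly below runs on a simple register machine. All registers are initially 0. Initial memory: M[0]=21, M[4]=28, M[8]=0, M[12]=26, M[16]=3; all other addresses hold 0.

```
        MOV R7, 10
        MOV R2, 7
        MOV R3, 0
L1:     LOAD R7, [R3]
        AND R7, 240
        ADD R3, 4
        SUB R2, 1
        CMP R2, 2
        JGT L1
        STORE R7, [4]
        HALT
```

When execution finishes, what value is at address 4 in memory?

0

after MOV R7, 10: R7=10
after MOV R2, 7: R2=7
after MOV R3, 0: R3=0
after LOAD R7, [R3]: R7=M[0]=21
after AND R7, 240: R7=21&240=16
after ADD R3, 4: R3=0+4=4
after SUB R2, 1: R2=7-1=6
CMP R2, 2  (cmp 6,2)
JGT L1: taken
after LOAD R7, [R3]: R7=M[4]=28
after AND R7, 240: R7=28&240=16
after ADD R3, 4: R3=4+4=8
after SUB R2, 1: R2=6-1=5
CMP R2, 2  (cmp 5,2)
JGT L1: taken
after LOAD R7, [R3]: R7=M[8]=0
after AND R7, 240: R7=0&240=0
after ADD R3, 4: R3=8+4=12
after SUB R2, 1: R2=5-1=4
CMP R2, 2  (cmp 4,2)
JGT L1: taken
after LOAD R7, [R3]: R7=M[12]=26
after AND R7, 240: R7=26&240=16
after ADD R3, 4: R3=12+4=16
after SUB R2, 1: R2=4-1=3
CMP R2, 2  (cmp 3,2)
JGT L1: taken
after LOAD R7, [R3]: R7=M[16]=3
after AND R7, 240: R7=3&240=0
after ADD R3, 4: R3=16+4=20
after SUB R2, 1: R2=3-1=2
CMP R2, 2  (cmp 2,2)
JGT L1: not taken
STORE R7, [4] → M[4]=0
halt.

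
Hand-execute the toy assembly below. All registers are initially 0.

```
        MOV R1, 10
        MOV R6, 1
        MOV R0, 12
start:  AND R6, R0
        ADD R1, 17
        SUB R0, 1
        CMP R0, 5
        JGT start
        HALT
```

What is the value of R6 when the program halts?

MOV R1, 10 → R1=10
MOV R6, 1 → R6=1
MOV R0, 12 → R0=12
AND R6, R0 → R6=1&12=0
ADD R1, 17 → R1=10+17=27
SUB R0, 1 → R0=12-1=11
CMP R0, 5  (cmp 11,5)
JGT start: taken
AND R6, R0 → R6=0&11=0
ADD R1, 17 → R1=27+17=44
SUB R0, 1 → R0=11-1=10
CMP R0, 5  (cmp 10,5)
JGT start: taken
AND R6, R0 → R6=0&10=0
ADD R1, 17 → R1=44+17=61
SUB R0, 1 → R0=10-1=9
CMP R0, 5  (cmp 9,5)
JGT start: taken
AND R6, R0 → R6=0&9=0
ADD R1, 17 → R1=61+17=78
SUB R0, 1 → R0=9-1=8
CMP R0, 5  (cmp 8,5)
JGT start: taken
AND R6, R0 → R6=0&8=0
ADD R1, 17 → R1=78+17=95
SUB R0, 1 → R0=8-1=7
CMP R0, 5  (cmp 7,5)
JGT start: taken
AND R6, R0 → R6=0&7=0
ADD R1, 17 → R1=95+17=112
SUB R0, 1 → R0=7-1=6
CMP R0, 5  (cmp 6,5)
JGT start: taken
AND R6, R0 → R6=0&6=0
ADD R1, 17 → R1=112+17=129
SUB R0, 1 → R0=6-1=5
CMP R0, 5  (cmp 5,5)
JGT start: not taken
halt.

0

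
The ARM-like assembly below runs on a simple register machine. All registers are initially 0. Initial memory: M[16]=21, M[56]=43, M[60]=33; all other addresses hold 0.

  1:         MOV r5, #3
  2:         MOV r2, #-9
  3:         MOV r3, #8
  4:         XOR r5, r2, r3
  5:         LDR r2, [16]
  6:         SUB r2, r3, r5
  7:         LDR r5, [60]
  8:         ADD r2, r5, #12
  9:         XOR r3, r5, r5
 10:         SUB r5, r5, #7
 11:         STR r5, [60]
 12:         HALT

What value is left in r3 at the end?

MOV r5, #3 → r5=3
MOV r2, #-9 → r2=-9
MOV r3, #8 → r3=8
XOR r5, r2, r3 → r5=(-9)^8=-1
LDR r2, [16] → r2=M[16]=21
SUB r2, r3, r5 → r2=8-(-1)=9
LDR r5, [60] → r5=M[60]=33
ADD r2, r5, #12 → r2=33+12=45
XOR r3, r5, r5 → r3=33^33=0
SUB r5, r5, #7 → r5=33-7=26
STR r5, [60] → M[60]=26
halt.

0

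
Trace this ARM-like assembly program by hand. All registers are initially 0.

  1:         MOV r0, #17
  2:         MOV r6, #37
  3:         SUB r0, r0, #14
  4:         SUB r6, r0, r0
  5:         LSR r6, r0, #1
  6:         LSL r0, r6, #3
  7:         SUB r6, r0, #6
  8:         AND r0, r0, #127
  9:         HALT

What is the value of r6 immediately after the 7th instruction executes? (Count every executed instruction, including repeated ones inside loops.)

2

MOV r0, #17 → r0=17
MOV r6, #37 → r6=37
SUB r0, r0, #14 → r0=17-14=3
SUB r6, r0, r0 → r6=3-3=0
LSR r6, r0, #1 → r6=3>>1=1
LSL r0, r6, #3 → r0=1<<3=8
SUB r6, r0, #6 → r6=8-6=2
After step 7: r6 = 2.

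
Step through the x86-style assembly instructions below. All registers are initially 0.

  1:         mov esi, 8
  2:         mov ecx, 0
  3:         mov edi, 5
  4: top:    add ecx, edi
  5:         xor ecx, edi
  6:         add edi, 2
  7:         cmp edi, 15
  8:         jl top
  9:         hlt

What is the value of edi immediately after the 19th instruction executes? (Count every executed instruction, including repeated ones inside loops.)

after mov esi, 8: esi=8
after mov ecx, 0: ecx=0
after mov edi, 5: edi=5
after add ecx, edi: ecx=0+5=5
after xor ecx, edi: ecx=5^5=0
after add edi, 2: edi=5+2=7
cmp edi, 15  (cmp 7,15)
jl top: taken
after add ecx, edi: ecx=0+7=7
after xor ecx, edi: ecx=7^7=0
after add edi, 2: edi=7+2=9
cmp edi, 15  (cmp 9,15)
jl top: taken
after add ecx, edi: ecx=0+9=9
after xor ecx, edi: ecx=9^9=0
after add edi, 2: edi=9+2=11
cmp edi, 15  (cmp 11,15)
jl top: taken
after add ecx, edi: ecx=0+11=11
After step 19: edi = 11.

11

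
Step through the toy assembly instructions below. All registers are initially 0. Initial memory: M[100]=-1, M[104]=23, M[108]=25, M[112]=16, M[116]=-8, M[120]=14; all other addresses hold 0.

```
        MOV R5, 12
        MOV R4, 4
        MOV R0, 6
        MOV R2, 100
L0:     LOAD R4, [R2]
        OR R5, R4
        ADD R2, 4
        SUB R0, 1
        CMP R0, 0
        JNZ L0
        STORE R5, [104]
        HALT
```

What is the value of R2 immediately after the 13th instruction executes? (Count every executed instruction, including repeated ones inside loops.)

R5=12
R4=4
R0=6
R2=100
R4=M[100]=-1
R5=12|(-1)=-1
R2=100+4=104
R0=6-1=5
CMP R0, 0  (cmp 5,0)
JNZ L0: taken
R4=M[104]=23
R5=(-1)|23=-1
R2=104+4=108
After step 13: R2 = 108.

108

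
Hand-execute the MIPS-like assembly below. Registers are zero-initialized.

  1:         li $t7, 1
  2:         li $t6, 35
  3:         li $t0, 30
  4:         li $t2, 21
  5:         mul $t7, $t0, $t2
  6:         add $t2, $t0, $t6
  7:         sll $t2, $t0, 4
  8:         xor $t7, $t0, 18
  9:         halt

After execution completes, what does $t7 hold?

12

li $t7, 1 → $t7=1
li $t6, 35 → $t6=35
li $t0, 30 → $t0=30
li $t2, 21 → $t2=21
mul $t7, $t0, $t2 → $t7=30*21=630
add $t2, $t0, $t6 → $t2=30+35=65
sll $t2, $t0, 4 → $t2=30<<4=480
xor $t7, $t0, 18 → $t7=30^18=12
halt.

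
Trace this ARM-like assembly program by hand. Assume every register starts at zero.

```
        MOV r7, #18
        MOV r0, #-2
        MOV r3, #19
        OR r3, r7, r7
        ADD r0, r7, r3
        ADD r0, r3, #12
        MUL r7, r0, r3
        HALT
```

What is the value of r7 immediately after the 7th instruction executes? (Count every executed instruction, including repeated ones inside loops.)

r7=18
r0=-2
r3=19
r3=18|18=18
r0=18+18=36
r0=18+12=30
r7=30*18=540
After step 7: r7 = 540.

540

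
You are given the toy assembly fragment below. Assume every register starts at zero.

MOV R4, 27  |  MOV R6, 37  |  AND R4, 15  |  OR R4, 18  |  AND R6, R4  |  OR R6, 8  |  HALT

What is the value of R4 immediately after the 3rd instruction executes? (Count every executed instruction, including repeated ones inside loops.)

11

MOV R4, 27 → R4=27
MOV R6, 37 → R6=37
AND R4, 15 → R4=27&15=11
After step 3: R4 = 11.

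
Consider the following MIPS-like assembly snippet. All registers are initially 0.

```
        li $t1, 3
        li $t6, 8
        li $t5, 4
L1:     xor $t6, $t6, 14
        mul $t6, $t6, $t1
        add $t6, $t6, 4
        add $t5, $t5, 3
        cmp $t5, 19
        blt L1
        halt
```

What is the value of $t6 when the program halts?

1822

$t1=3
$t6=8
$t5=4
$t6=8^14=6
$t6=6*3=18
$t6=18+4=22
$t5=4+3=7
cmp $t5, 19  (cmp 7,19)
blt L1: taken
$t6=22^14=24
$t6=24*3=72
$t6=72+4=76
$t5=7+3=10
cmp $t5, 19  (cmp 10,19)
blt L1: taken
$t6=76^14=66
$t6=66*3=198
$t6=198+4=202
$t5=10+3=13
cmp $t5, 19  (cmp 13,19)
blt L1: taken
$t6=202^14=196
$t6=196*3=588
$t6=588+4=592
$t5=13+3=16
cmp $t5, 19  (cmp 16,19)
blt L1: taken
$t6=592^14=606
$t6=606*3=1818
$t6=1818+4=1822
$t5=16+3=19
cmp $t5, 19  (cmp 19,19)
blt L1: not taken
halt.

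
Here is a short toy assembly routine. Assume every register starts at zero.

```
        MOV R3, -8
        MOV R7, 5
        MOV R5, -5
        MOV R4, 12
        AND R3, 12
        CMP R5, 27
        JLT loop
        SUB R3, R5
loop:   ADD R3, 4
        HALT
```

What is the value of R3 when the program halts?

R3=-8
R7=5
R5=-5
R4=12
R3=(-8)&12=8
CMP R5, 27  (cmp -5,27)
JLT loop: taken
R3=8+4=12
halt.

12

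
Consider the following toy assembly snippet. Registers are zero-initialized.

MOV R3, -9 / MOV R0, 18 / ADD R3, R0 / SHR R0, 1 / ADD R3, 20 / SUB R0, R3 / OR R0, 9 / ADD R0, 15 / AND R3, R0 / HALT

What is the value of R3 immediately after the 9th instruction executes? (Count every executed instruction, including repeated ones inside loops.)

after MOV R3, -9: R3=-9
after MOV R0, 18: R0=18
after ADD R3, R0: R3=(-9)+18=9
after SHR R0, 1: R0=18>>1=9
after ADD R3, 20: R3=9+20=29
after SUB R0, R3: R0=9-29=-20
after OR R0, 9: R0=(-20)|9=-19
after ADD R0, 15: R0=(-19)+15=-4
after AND R3, R0: R3=29&(-4)=28
After step 9: R3 = 28.

28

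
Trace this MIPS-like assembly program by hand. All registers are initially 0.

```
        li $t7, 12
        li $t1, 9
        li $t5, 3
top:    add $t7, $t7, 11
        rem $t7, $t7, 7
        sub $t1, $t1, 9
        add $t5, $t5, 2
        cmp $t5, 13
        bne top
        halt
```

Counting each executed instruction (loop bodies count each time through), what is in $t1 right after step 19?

after li $t7, 12: $t7=12
after li $t1, 9: $t1=9
after li $t5, 3: $t5=3
after add $t7, $t7, 11: $t7=12+11=23
after rem $t7, $t7, 7: $t7=23%7=2
after sub $t1, $t1, 9: $t1=9-9=0
after add $t5, $t5, 2: $t5=3+2=5
cmp $t5, 13  (cmp 5,13)
bne top: taken
after add $t7, $t7, 11: $t7=2+11=13
after rem $t7, $t7, 7: $t7=13%7=6
after sub $t1, $t1, 9: $t1=0-9=-9
after add $t5, $t5, 2: $t5=5+2=7
cmp $t5, 13  (cmp 7,13)
bne top: taken
after add $t7, $t7, 11: $t7=6+11=17
after rem $t7, $t7, 7: $t7=17%7=3
after sub $t1, $t1, 9: $t1=(-9)-9=-18
after add $t5, $t5, 2: $t5=7+2=9
After step 19: $t1 = -18.

-18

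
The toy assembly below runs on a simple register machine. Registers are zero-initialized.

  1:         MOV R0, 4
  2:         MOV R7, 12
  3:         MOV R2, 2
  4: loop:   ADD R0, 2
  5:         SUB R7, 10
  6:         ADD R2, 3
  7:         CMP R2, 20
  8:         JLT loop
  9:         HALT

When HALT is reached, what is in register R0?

after MOV R0, 4: R0=4
after MOV R7, 12: R7=12
after MOV R2, 2: R2=2
after ADD R0, 2: R0=4+2=6
after SUB R7, 10: R7=12-10=2
after ADD R2, 3: R2=2+3=5
CMP R2, 20  (cmp 5,20)
JLT loop: taken
after ADD R0, 2: R0=6+2=8
after SUB R7, 10: R7=2-10=-8
after ADD R2, 3: R2=5+3=8
CMP R2, 20  (cmp 8,20)
JLT loop: taken
after ADD R0, 2: R0=8+2=10
after SUB R7, 10: R7=(-8)-10=-18
after ADD R2, 3: R2=8+3=11
CMP R2, 20  (cmp 11,20)
JLT loop: taken
after ADD R0, 2: R0=10+2=12
after SUB R7, 10: R7=(-18)-10=-28
after ADD R2, 3: R2=11+3=14
CMP R2, 20  (cmp 14,20)
JLT loop: taken
after ADD R0, 2: R0=12+2=14
after SUB R7, 10: R7=(-28)-10=-38
after ADD R2, 3: R2=14+3=17
CMP R2, 20  (cmp 17,20)
JLT loop: taken
after ADD R0, 2: R0=14+2=16
after SUB R7, 10: R7=(-38)-10=-48
after ADD R2, 3: R2=17+3=20
CMP R2, 20  (cmp 20,20)
JLT loop: not taken
halt.

16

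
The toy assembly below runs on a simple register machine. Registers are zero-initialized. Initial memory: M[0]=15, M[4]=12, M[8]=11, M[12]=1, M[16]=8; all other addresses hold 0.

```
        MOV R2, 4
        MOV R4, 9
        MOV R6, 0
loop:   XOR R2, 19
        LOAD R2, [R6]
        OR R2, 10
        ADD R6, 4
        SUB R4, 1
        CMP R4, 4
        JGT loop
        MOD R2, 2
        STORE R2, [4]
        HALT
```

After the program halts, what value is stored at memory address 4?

R2=4
R4=9
R6=0
R2=4^19=23
R2=M[0]=15
R2=15|10=15
R6=0+4=4
R4=9-1=8
CMP R4, 4  (cmp 8,4)
JGT loop: taken
R2=15^19=28
R2=M[4]=12
R2=12|10=14
R6=4+4=8
R4=8-1=7
CMP R4, 4  (cmp 7,4)
JGT loop: taken
R2=14^19=29
R2=M[8]=11
R2=11|10=11
R6=8+4=12
R4=7-1=6
CMP R4, 4  (cmp 6,4)
JGT loop: taken
R2=11^19=24
R2=M[12]=1
R2=1|10=11
R6=12+4=16
R4=6-1=5
CMP R4, 4  (cmp 5,4)
JGT loop: taken
R2=11^19=24
R2=M[16]=8
R2=8|10=10
R6=16+4=20
R4=5-1=4
CMP R4, 4  (cmp 4,4)
JGT loop: not taken
R2=10%2=0
STORE R2, [4] → M[4]=0
halt.

0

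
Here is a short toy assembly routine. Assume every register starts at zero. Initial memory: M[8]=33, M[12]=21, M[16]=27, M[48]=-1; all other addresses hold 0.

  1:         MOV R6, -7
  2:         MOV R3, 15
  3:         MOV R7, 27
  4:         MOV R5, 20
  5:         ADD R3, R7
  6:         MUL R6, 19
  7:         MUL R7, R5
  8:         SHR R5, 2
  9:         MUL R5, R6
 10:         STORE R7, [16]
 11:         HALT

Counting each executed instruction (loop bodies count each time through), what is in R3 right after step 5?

42

after MOV R6, -7: R6=-7
after MOV R3, 15: R3=15
after MOV R7, 27: R7=27
after MOV R5, 20: R5=20
after ADD R3, R7: R3=15+27=42
After step 5: R3 = 42.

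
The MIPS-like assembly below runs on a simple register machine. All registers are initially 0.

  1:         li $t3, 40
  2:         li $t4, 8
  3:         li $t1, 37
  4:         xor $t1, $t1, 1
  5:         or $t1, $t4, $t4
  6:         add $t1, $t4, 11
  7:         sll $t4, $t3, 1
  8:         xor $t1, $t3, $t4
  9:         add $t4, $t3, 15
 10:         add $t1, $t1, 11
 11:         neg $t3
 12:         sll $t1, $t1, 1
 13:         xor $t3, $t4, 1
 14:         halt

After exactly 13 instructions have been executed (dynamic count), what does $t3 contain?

after li $t3, 40: $t3=40
after li $t4, 8: $t4=8
after li $t1, 37: $t1=37
after xor $t1, $t1, 1: $t1=37^1=36
after or $t1, $t4, $t4: $t1=8|8=8
after add $t1, $t4, 11: $t1=8+11=19
after sll $t4, $t3, 1: $t4=40<<1=80
after xor $t1, $t3, $t4: $t1=40^80=120
after add $t4, $t3, 15: $t4=40+15=55
after add $t1, $t1, 11: $t1=120+11=131
after neg $t3: $t3=-(40)=-40
after sll $t1, $t1, 1: $t1=131<<1=262
after xor $t3, $t4, 1: $t3=55^1=54
After step 13: $t3 = 54.

54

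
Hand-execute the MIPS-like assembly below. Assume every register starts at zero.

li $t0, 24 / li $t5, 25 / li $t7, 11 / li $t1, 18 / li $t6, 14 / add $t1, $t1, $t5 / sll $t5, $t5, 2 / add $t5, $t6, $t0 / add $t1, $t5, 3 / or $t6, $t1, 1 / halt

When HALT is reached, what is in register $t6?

41

li $t0, 24 → $t0=24
li $t5, 25 → $t5=25
li $t7, 11 → $t7=11
li $t1, 18 → $t1=18
li $t6, 14 → $t6=14
add $t1, $t1, $t5 → $t1=18+25=43
sll $t5, $t5, 2 → $t5=25<<2=100
add $t5, $t6, $t0 → $t5=14+24=38
add $t1, $t5, 3 → $t1=38+3=41
or $t6, $t1, 1 → $t6=41|1=41
halt.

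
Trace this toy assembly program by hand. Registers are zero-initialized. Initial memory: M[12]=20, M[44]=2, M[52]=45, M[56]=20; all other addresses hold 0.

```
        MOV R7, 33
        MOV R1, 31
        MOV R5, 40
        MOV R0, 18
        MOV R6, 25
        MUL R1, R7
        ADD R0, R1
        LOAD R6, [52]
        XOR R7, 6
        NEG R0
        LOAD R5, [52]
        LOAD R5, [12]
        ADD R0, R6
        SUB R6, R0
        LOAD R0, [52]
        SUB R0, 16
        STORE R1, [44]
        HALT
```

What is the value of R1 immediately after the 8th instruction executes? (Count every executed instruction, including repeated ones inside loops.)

after MOV R7, 33: R7=33
after MOV R1, 31: R1=31
after MOV R5, 40: R5=40
after MOV R0, 18: R0=18
after MOV R6, 25: R6=25
after MUL R1, R7: R1=31*33=1023
after ADD R0, R1: R0=18+1023=1041
after LOAD R6, [52]: R6=M[52]=45
After step 8: R1 = 1023.

1023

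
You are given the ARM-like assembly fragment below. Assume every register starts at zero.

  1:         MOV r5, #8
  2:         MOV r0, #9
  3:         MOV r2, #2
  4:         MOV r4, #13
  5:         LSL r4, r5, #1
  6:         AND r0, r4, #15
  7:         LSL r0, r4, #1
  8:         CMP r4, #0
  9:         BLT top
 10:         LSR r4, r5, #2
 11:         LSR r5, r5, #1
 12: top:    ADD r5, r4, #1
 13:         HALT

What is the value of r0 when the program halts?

32

r5=8
r0=9
r2=2
r4=13
r4=8<<1=16
r0=16&15=0
r0=16<<1=32
CMP r4, #0  (cmp 16,0)
BLT top: not taken
r4=8>>2=2
r5=8>>1=4
r5=2+1=3
halt.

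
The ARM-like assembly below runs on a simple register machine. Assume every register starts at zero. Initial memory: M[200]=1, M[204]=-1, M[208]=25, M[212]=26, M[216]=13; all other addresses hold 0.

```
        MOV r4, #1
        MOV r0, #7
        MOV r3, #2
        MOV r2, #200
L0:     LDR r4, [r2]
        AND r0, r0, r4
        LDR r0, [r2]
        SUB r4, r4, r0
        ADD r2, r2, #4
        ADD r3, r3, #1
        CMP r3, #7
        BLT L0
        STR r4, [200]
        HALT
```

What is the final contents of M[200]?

0

r4=1
r0=7
r3=2
r2=200
r4=M[200]=1
r0=7&1=1
r0=M[200]=1
r4=1-1=0
r2=200+4=204
r3=2+1=3
CMP r3, #7  (cmp 3,7)
BLT L0: taken
r4=M[204]=-1
r0=1&(-1)=1
r0=M[204]=-1
r4=(-1)-(-1)=0
r2=204+4=208
r3=3+1=4
CMP r3, #7  (cmp 4,7)
BLT L0: taken
r4=M[208]=25
r0=(-1)&25=25
r0=M[208]=25
r4=25-25=0
r2=208+4=212
r3=4+1=5
CMP r3, #7  (cmp 5,7)
BLT L0: taken
r4=M[212]=26
r0=25&26=24
r0=M[212]=26
r4=26-26=0
r2=212+4=216
r3=5+1=6
CMP r3, #7  (cmp 6,7)
BLT L0: taken
r4=M[216]=13
r0=26&13=8
r0=M[216]=13
r4=13-13=0
r2=216+4=220
r3=6+1=7
CMP r3, #7  (cmp 7,7)
BLT L0: not taken
STR r4, [200] → M[200]=0
halt.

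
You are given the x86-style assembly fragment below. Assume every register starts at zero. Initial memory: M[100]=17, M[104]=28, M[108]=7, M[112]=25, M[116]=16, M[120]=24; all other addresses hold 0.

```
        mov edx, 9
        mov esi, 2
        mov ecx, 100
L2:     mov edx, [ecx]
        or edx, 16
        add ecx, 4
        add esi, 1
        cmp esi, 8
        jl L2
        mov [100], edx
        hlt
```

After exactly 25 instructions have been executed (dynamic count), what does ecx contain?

116

mov edx, 9 → edx=9
mov esi, 2 → esi=2
mov ecx, 100 → ecx=100
mov edx, [ecx] → edx=M[100]=17
or edx, 16 → edx=17|16=17
add ecx, 4 → ecx=100+4=104
add esi, 1 → esi=2+1=3
cmp esi, 8  (cmp 3,8)
jl L2: taken
mov edx, [ecx] → edx=M[104]=28
or edx, 16 → edx=28|16=28
add ecx, 4 → ecx=104+4=108
add esi, 1 → esi=3+1=4
cmp esi, 8  (cmp 4,8)
jl L2: taken
mov edx, [ecx] → edx=M[108]=7
or edx, 16 → edx=7|16=23
add ecx, 4 → ecx=108+4=112
add esi, 1 → esi=4+1=5
cmp esi, 8  (cmp 5,8)
jl L2: taken
mov edx, [ecx] → edx=M[112]=25
or edx, 16 → edx=25|16=25
add ecx, 4 → ecx=112+4=116
add esi, 1 → esi=5+1=6
After step 25: ecx = 116.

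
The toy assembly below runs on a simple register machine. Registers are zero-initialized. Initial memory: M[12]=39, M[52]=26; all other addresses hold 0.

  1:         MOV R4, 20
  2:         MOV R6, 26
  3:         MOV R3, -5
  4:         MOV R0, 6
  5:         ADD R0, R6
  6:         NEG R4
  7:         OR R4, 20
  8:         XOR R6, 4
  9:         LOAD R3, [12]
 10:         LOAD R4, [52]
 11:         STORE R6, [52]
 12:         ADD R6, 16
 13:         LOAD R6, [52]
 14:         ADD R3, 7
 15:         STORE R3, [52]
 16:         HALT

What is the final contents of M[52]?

46

after MOV R4, 20: R4=20
after MOV R6, 26: R6=26
after MOV R3, -5: R3=-5
after MOV R0, 6: R0=6
after ADD R0, R6: R0=6+26=32
after NEG R4: R4=-(20)=-20
after OR R4, 20: R4=(-20)|20=-4
after XOR R6, 4: R6=26^4=30
after LOAD R3, [12]: R3=M[12]=39
after LOAD R4, [52]: R4=M[52]=26
STORE R6, [52] → M[52]=30
after ADD R6, 16: R6=30+16=46
after LOAD R6, [52]: R6=M[52]=30
after ADD R3, 7: R3=39+7=46
STORE R3, [52] → M[52]=46
halt.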